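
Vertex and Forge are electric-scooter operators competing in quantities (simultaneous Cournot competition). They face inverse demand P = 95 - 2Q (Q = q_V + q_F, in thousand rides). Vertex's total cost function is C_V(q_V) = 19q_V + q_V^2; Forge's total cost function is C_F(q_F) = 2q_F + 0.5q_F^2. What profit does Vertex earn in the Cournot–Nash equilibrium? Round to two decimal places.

167.02

Vertex's profit: π_V = (95 - 2Q)q_V - (19q_V + q_V²). Setting ∂π_V/∂q_V = 0: 76 - 6q_V - 2(q_F) = 0.
Forge's first-order condition: 93 - 5q_F - 2(q_V) = 0.
Best responses: q_V = (76 - 2q_F)/6, q_F = (93 - 2q_V)/5.
Solving the pair: q_V = 97/13, q_F = 203/13.
Price P = 95 - 2·(300/13) = 635/13.
Vertex's profit: (635/13)·(97/13) - 19·(97/13) - (97/13)² = 167.0237.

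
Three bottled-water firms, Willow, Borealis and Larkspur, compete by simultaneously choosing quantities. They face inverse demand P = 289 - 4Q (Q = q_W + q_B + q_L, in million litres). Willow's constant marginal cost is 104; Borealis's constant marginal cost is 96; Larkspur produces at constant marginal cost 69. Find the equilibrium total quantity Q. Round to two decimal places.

Willow's profit: π_W = (289 - 4Q)q_W - (104q_W). Setting ∂π_W/∂q_W = 0: 185 - 8q_W - 4(q_B + q_L) = 0.
Borealis's first-order condition: 193 - 8q_B - 4(q_W + q_L) = 0.
Larkspur's first-order condition: 220 - 8q_L - 4(q_W + q_B) = 0.
Summing all 3 equations gives 598 − 16Q = 0, hence Q = 299/8.
Back-substituting: q_W = (185 − 299/2)/4 = 71/8, q_B = (193 − 299/2)/4 = 87/8, q_L = (220 − 299/2)/4 = 141/8.
Total output Q = 71/8 + 87/8 + 141/8 = 299/8.

37.38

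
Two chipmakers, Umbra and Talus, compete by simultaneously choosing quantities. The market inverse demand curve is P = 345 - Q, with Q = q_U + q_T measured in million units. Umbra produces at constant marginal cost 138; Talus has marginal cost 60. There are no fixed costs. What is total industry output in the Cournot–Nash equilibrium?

164

Umbra's profit: π_U = (345 - Q)q_U - (138q_U). Setting ∂π_U/∂q_U = 0: 207 - 2q_U - (q_T) = 0.
Talus's profit: π_T = (345 - Q)q_T - (60q_T). Setting ∂π_T/∂q_T = 0: 285 - 2q_T - (q_U) = 0.
Best responses: q_U = (207 - q_T)/2, q_T = (285 - q_U)/2.
Substituting one into the other gives q_U = 43 and q_T = 121.
Total output Q = 43 + 121 = 164.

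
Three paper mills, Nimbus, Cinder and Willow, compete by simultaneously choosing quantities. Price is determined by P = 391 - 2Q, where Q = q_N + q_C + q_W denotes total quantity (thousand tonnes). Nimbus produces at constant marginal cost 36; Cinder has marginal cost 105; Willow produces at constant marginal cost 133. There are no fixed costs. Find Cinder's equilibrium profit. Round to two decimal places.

1875.78

Nimbus's profit: π_N = (391 - 2Q)q_N - (36q_N). Setting ∂π_N/∂q_N = 0: 355 - 4q_N - 2(q_C + q_W) = 0.
Cinder's first-order condition: 286 - 4q_C - 2(q_N + q_W) = 0.
Willow's profit: π_W = (391 - 2Q)q_W - (133q_W). Setting ∂π_W/∂q_W = 0: 258 - 4q_W - 2(q_N + q_C) = 0.
Adding the 3 first-order conditions: 899 − 8Q = 0, so Q = 899/8.
Back-substituting: q_N = (355 − 899/4)/2 = 521/8, q_C = (286 − 899/4)/2 = 245/8, q_W = (258 − 899/4)/2 = 133/8.
Price P = 391 - 2·(899/8) = 665/4.
Cinder's profit: (665/4 - 105)·(245/8) = 1875.7813.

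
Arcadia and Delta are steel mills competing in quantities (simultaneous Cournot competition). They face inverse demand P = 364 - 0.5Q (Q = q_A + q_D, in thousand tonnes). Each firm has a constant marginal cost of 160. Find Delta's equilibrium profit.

Each firm earns π_i = (364 - 0.5Q)q_i - 160q_i.
Setting ∂π_i/∂q_i = 0 with rivals' quantities fixed: 204 - q_i - (1/2)q_j = 0.
By symmetry each firm produces the same amount; substituting q_j = q_i yields q_i = 204/(3/2) = 136.
Price P = 364 - (1/2)·272 = 228.
Delta's profit: (228 - 160)·136 = 9248.

9248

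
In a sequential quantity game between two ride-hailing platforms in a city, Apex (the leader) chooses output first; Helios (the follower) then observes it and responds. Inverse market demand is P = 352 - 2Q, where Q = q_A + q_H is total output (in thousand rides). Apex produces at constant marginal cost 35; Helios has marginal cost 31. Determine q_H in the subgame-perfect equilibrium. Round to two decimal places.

41.13

The follower Helios best-responds to any q_A: π_H = (352 - 2Q)q_H - 31q_H.
Follower FOC: 321 - 2q_A - 4q_H = 0, so q_H(q_A) = (321 - 2q_A)/4.
Apex substitutes q_H(q_A) into its own profit: π_A = q_A(352 - 2q_A - (321 - 2q_A)/2) - 35q_A = (383/2 - q_A)q_A - 35q_A.
Maximising: ∂π_A/∂q_A = 313/2 - 2q_A = 0, giving q_A = 313/4.
Then q_H = (321 - 2·(313/4))/4 = 329/8.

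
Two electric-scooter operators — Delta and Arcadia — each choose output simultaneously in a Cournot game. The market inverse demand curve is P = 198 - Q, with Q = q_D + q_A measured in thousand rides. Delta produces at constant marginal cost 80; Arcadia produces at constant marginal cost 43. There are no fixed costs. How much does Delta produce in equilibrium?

27

Delta's profit: π_D = (198 - Q)q_D - (80q_D). Setting ∂π_D/∂q_D = 0: 118 - 2q_D - (q_A) = 0.
Arcadia's first-order condition: 155 - 2q_A - (q_D) = 0.
Best responses: q_D = (118 - q_A)/2, q_A = (155 - q_D)/2.
Solving the pair: q_D = 27, q_A = 64.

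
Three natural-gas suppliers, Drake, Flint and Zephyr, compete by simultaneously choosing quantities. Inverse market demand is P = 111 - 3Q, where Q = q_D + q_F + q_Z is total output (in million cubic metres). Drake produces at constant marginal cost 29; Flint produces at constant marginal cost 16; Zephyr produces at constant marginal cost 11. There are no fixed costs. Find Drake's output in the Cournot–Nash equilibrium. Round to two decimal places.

Drake's profit: π_D = (111 - 3Q)q_D - (29q_D). Setting ∂π_D/∂q_D = 0: 82 - 6q_D - 3(q_F + q_Z) = 0.
Flint's first-order condition: 95 - 6q_F - 3(q_D + q_Z) = 0.
Zephyr's profit: π_Z = (111 - 3Q)q_Z - (11q_Z). Setting ∂π_Z/∂q_Z = 0: 100 - 6q_Z - 3(q_D + q_F) = 0.
Adding the 3 first-order conditions: 277 − 12Q = 0, so Q = 277/12.
Back-substituting: q_D = (82 − 277/4)/3 = 17/4, q_F = (95 − 277/4)/3 = 103/12, q_Z = (100 − 277/4)/3 = 41/4.

4.25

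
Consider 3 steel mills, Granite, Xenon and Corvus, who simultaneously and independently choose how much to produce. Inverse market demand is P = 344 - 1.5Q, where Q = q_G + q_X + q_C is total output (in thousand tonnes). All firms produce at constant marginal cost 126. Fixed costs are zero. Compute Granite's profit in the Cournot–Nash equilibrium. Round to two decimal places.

A representative firm's profit is π_i = q_i(344 - 1.5Q) - 126q_i.
First-order condition (treating rivals' output as given): 218 - 3q_i - (3/2)·Σ_{j≠i} q_j = 0.
With identical firms every q_j equals q_i, so Σ_{j≠i} q_j = 2q_i and 218 = 6q_i, giving q_i = 109/3.
Price P = 344 - (3/2)·109 = 361/2.
Granite's profit: (361/2 - 126)·(109/3) = 1980.1667.

1980.17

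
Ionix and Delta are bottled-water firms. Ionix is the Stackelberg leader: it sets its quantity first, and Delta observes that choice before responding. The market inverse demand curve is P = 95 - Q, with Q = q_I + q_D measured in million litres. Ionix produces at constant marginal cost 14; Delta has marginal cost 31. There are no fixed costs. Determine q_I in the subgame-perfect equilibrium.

Solve by backward induction. Given q_I, the follower Delta maximises π_D = (95 - q_I - q_D)q_D - 31q_D.
Follower FOC: 64 - q_I - 2q_D = 0, so q_D(q_I) = (64 - q_I)/2.
Ionix substitutes q_D(q_I) into its own profit: π_I = q_I(95 - q_I - (64 - q_I)/2) - 14q_I = (63 - (1/2)q_I)q_I - 14q_I.
Maximising: ∂π_I/∂q_I = 49 - q_I = 0, giving q_I = 49.
Then q_D = (64 - 49)/2 = 15/2.

49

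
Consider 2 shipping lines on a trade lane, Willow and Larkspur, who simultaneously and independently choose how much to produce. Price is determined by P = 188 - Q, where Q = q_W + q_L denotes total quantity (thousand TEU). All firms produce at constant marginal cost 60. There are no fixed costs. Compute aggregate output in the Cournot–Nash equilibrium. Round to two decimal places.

85.33

A representative firm's profit is π_i = q_i(188 - Q) - 60q_i.
First-order condition (treating rivals' output as given): 128 - 2q_i - q_j = 0.
By symmetry each firm produces the same amount; substituting q_j = q_i yields q_i = 128/3.
Total output Q = 128/3 + 128/3 = 256/3.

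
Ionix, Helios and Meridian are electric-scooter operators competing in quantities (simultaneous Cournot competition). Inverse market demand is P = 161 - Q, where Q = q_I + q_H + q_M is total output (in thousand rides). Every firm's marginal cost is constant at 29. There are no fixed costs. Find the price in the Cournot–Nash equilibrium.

Each firm earns π_i = (161 - Q)q_i - 29q_i.
Setting ∂π_i/∂q_i = 0 with rivals' quantities fixed: 132 - 2q_i - Σ_{j≠i} q_j = 0.
By symmetry each firm produces the same amount; substituting Σ_{j≠i} q_j = 2q_i yields q_i = 132/4 = 33.
Total output Q = 99, so price P = 161 - 99 = 62.

62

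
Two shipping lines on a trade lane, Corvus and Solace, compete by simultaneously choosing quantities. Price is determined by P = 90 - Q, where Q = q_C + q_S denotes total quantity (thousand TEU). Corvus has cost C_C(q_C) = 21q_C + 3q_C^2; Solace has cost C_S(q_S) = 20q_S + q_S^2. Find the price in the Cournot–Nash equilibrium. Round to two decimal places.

Corvus's profit: π_C = (90 - Q)q_C - (21q_C + 3q_C²). Setting ∂π_C/∂q_C = 0: 69 - 8q_C - (q_S) = 0.
Solace's profit: π_S = (90 - Q)q_S - (20q_S + q_S²). Setting ∂π_S/∂q_S = 0: 70 - 4q_S - (q_C) = 0.
Best responses: q_C = (69 - q_S)/8, q_S = (70 - q_C)/4.
Solving the pair: q_C = 206/31, q_S = 491/31.
Total output Q = 697/31, so price P = 90 - 697/31 = 67.5161.

67.52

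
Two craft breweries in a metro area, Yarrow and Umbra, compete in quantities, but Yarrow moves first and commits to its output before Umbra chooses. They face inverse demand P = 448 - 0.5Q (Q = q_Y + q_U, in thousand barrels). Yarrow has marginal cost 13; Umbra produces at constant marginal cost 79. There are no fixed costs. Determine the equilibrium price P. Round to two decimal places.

138.25

The follower Umbra best-responds to any q_Y: π_U = (448 - 0.5Q)q_U - 79q_U.
Follower FOC: 369 - (1/2)q_Y - q_U = 0, so q_U(q_Y) = (369 - (1/2)q_Y).
The leader anticipates this reaction. Substituting into P = 448 - 0.5Q gives P = 527/2 - (1/4)q_Y, so π_Y = (527/2 - (1/4)q_Y)q_Y - 13q_Y.
Maximising: ∂π_Y/∂q_Y = 501/2 - (1/2)q_Y = 0, giving q_Y = 501.
Then q_U = (369 - (1/2)·501) = 237/2.
Total output Q = 1239/2, so price P = 448 - (1/2)·(1239/2) = 553/4.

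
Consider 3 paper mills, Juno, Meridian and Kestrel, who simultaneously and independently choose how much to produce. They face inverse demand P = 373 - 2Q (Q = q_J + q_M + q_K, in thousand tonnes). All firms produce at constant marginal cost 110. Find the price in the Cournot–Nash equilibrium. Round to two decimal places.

A representative firm's profit is π_i = q_i(373 - 2Q) - 110q_i.
Setting ∂π_i/∂q_i = 0 with rivals' quantities fixed: 263 - 4q_i - 2·Σ_{j≠i} q_j = 0.
With identical firms every q_j equals q_i, so Σ_{j≠i} q_j = 2q_i and 263 = 8q_i, giving q_i = 263/8.
Total output Q = 789/8, so price P = 373 - 2·(789/8) = 703/4.

175.75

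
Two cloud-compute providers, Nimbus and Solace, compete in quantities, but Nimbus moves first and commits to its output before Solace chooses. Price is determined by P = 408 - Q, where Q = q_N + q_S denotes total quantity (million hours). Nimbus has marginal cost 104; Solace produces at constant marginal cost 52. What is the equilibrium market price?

167

Solve by backward induction. Given q_N, the follower Solace maximises π_S = (408 - q_N - q_S)q_S - 52q_S.
∂π_S/∂q_S = 356 - q_N - 2q_S = 0 gives the reaction function q_S = (356 - q_N)/2.
Nimbus substitutes q_S(q_N) into its own profit: π_N = q_N(408 - q_N - (356 - q_N)/2) - 104q_N = (230 - (1/2)q_N)q_N - 104q_N.
Leader FOC: 126 - q_N = 0, so q_N = 126.
Then q_S = (356 - 126)/2 = 115.
Total output Q = 241, so price P = 408 - 241 = 167.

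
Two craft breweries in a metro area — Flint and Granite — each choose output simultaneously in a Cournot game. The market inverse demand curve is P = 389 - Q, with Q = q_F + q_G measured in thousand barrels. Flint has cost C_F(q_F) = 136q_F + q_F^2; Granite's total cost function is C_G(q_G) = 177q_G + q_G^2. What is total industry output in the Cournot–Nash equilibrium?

93

Flint's profit: π_F = (389 - Q)q_F - (136q_F + q_F²). Setting ∂π_F/∂q_F = 0: 253 - 4q_F - (q_G) = 0.
Granite's profit: π_G = (389 - Q)q_G - (177q_G + q_G²). Setting ∂π_G/∂q_G = 0: 212 - 4q_G - (q_F) = 0.
Best responses: q_F = (253 - q_G)/4, q_G = (212 - q_F)/4.
Solving the pair: q_F = 160/3, q_G = 119/3.
Total output Q = 160/3 + 119/3 = 93.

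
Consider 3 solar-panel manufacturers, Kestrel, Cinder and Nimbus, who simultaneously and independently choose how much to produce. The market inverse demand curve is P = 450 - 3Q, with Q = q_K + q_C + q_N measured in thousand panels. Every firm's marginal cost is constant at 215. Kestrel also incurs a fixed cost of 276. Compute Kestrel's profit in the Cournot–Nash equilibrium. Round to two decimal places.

Each firm earns π_i = (450 - 3Q)q_i - 215q_i.
Setting ∂π_i/∂q_i = 0 with rivals' quantities fixed: 235 - 6q_i - 3·Σ_{j≠i} q_j = 0.
With identical firms every q_j equals q_i, so Σ_{j≠i} q_j = 2q_i and 235 = 12q_i, giving q_i = 235/12.
Price P = 450 - 3·(235/4) = 1095/4.
Kestrel's profit: (1095/4 - 215)·(235/12) - 276 = 874.5208.

874.52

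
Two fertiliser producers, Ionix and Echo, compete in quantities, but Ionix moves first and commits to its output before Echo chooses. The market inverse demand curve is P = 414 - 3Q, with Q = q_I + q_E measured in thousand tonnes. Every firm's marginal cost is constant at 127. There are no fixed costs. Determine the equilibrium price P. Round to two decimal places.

The follower Echo best-responds to any q_I: π_E = (414 - 3Q)q_E - 127q_E.
Follower FOC: 287 - 3q_I - 6q_E = 0, so q_E(q_I) = (287 - 3q_I)/6.
The leader anticipates this reaction. Substituting into P = 414 - 3Q gives P = 541/2 - (3/2)q_I, so π_I = (541/2 - (3/2)q_I)q_I - 127q_I.
The leader's first-order condition 287/2 - 3q_I = 0 yields q_I = 287/6.
Then q_E = (287 - 3·(287/6))/6 = 287/12.
Total output Q = 287/4, so price P = 414 - 3·(287/4) = 795/4.

198.75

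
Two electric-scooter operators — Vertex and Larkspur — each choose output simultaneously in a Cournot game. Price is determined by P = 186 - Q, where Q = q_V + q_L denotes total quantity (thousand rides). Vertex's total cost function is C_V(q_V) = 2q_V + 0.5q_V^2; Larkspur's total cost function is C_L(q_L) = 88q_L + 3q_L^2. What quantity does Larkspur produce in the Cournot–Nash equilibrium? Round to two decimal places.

Vertex's profit: π_V = (186 - Q)q_V - (2q_V + (1/2)q_V²). Setting ∂π_V/∂q_V = 0: 184 - 3q_V - (q_L) = 0.
Larkspur's first-order condition: 98 - 8q_L - (q_V) = 0.
So q_V = (184 - q_L)/3 and q_L = (98 - q_V)/8.
Solving the pair: q_V = 1374/23, q_L = 110/23.

4.78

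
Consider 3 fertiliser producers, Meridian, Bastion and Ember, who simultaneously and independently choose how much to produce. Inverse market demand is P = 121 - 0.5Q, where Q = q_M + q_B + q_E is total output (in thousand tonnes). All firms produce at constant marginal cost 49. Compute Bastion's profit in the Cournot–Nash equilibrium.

648

Each firm earns π_i = (121 - 0.5Q)q_i - 49q_i.
First-order condition (treating rivals' output as given): 72 - q_i - (1/2)·Σ_{j≠i} q_j = 0.
With identical firms every q_j equals q_i, so Σ_{j≠i} q_j = 2q_i and 72 = 2q_i, giving q_i = 36.
Price P = 121 - (1/2)·108 = 67.
Bastion's profit: (67 - 49)·36 = 648.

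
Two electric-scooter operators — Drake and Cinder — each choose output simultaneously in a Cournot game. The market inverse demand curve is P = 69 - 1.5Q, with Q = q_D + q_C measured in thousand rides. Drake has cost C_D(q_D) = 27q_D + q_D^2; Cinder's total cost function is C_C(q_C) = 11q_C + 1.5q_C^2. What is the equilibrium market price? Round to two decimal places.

47.81

Drake's profit: π_D = (69 - 1.5Q)q_D - (27q_D + q_D²). Setting ∂π_D/∂q_D = 0: 42 - 5q_D - (3/2)(q_C) = 0.
Cinder's first-order condition: 58 - 6q_C - (3/2)(q_D) = 0.
Best responses: q_D = (42 - (3/2)q_C)/5, q_C = (58 - (3/2)q_D)/6.
Substituting one into the other gives q_D = 220/37 and q_C = 908/111.
Total output Q = 1568/111, so price P = 69 - (3/2)·(1568/111) = 1769/37.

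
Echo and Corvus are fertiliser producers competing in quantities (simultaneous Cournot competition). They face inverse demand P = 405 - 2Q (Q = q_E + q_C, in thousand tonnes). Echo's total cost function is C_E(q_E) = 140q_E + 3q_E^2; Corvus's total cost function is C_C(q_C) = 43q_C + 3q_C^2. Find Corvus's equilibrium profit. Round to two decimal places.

5180.18

Echo's profit: π_E = (405 - 2Q)q_E - (140q_E + 3q_E²). Setting ∂π_E/∂q_E = 0: 265 - 10q_E - 2(q_C) = 0.
Corvus's first-order condition: 362 - 10q_C - 2(q_E) = 0.
So q_E = (265 - 2q_C)/10 and q_C = (362 - 2q_E)/10.
Substituting one into the other gives q_E = 321/16 and q_C = 515/16.
Price P = 405 - 2·(209/4) = 601/2.
Corvus's profit: (601/2)·(515/16) - 43·(515/16) - 3(515/16)² = 5180.1758.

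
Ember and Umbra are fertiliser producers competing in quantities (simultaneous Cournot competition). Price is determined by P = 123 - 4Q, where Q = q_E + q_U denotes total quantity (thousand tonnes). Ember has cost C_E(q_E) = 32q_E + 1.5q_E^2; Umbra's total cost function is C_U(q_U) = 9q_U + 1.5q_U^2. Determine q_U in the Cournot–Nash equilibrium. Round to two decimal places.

8.48

Ember's profit: π_E = (123 - 4Q)q_E - (32q_E + (3/2)q_E²). Setting ∂π_E/∂q_E = 0: 91 - 11q_E - 4(q_U) = 0.
Umbra's first-order condition: 114 - 11q_U - 4(q_E) = 0.
Best responses: q_E = (91 - 4q_U)/11, q_U = (114 - 4q_E)/11.
Substituting one into the other gives q_E = 109/21 and q_U = 178/21.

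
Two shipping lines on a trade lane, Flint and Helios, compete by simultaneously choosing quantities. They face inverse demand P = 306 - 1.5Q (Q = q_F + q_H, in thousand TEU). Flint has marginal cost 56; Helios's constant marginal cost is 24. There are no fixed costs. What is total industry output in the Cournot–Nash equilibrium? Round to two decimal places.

118.22

Flint's profit: π_F = (306 - 1.5Q)q_F - (56q_F). Setting ∂π_F/∂q_F = 0: 250 - 3q_F - (3/2)(q_H) = 0.
Helios's profit: π_H = (306 - 1.5Q)q_H - (24q_H). Setting ∂π_H/∂q_H = 0: 282 - 3q_H - (3/2)(q_F) = 0.
Best responses: q_F = (250 - (3/2)q_H)/3, q_H = (282 - (3/2)q_F)/3.
Substituting one into the other gives q_F = 436/9 and q_H = 628/9.
Total output Q = 436/9 + 628/9 = 1064/9.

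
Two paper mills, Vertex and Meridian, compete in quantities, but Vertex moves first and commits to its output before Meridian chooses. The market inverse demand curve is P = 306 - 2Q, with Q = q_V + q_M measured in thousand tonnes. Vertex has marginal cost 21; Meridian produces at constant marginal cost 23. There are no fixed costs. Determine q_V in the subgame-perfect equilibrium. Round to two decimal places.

71.75

The follower Meridian best-responds to any q_V: π_M = (306 - 2Q)q_M - 23q_M.
Follower FOC: 283 - 2q_V - 4q_M = 0, so q_M(q_V) = (283 - 2q_V)/4.
The leader anticipates this reaction. Substituting into P = 306 - 2Q gives P = 329/2 - q_V, so π_V = (329/2 - q_V)q_V - 21q_V.
Maximising: ∂π_V/∂q_V = 287/2 - 2q_V = 0, giving q_V = 287/4.
Then q_M = (283 - 2·(287/4))/4 = 279/8.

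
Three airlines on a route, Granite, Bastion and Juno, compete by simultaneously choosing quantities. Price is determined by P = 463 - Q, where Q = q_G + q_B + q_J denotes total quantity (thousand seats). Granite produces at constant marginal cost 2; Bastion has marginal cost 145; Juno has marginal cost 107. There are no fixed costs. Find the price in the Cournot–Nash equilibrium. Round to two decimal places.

179.25

Granite's profit: π_G = (463 - Q)q_G - (2q_G). Setting ∂π_G/∂q_G = 0: 461 - 2q_G - (q_B + q_J) = 0.
Bastion's first-order condition: 318 - 2q_B - (q_G + q_J) = 0.
Juno's profit: π_J = (463 - Q)q_J - (107q_J). Setting ∂π_J/∂q_J = 0: 356 - 2q_J - (q_G + q_B) = 0.
Adding the 3 conditions: 1135 − 2Q − 2Q = 0, i.e. Q = 1135/4.
Back-substituting: q_G = (461 − 1135/4) = 709/4, q_B = (318 − 1135/4) = 137/4, q_J = (356 − 1135/4) = 289/4.
Total output Q = 1135/4, so price P = 463 - 1135/4 = 717/4.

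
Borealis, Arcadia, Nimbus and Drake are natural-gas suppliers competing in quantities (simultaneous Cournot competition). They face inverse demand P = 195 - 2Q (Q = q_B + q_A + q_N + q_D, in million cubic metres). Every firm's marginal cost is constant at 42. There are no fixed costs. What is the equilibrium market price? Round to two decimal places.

72.60

A representative firm's profit is π_i = q_i(195 - 2Q) - 42q_i.
Setting ∂π_i/∂q_i = 0 with rivals' quantities fixed: 153 - 4q_i - 2·Σ_{j≠i} q_j = 0.
By symmetry each firm produces the same amount; substituting Σ_{j≠i} q_j = 3q_i yields q_i = 153/10.
Total output Q = 306/5, so price P = 195 - 2·(306/5) = 363/5.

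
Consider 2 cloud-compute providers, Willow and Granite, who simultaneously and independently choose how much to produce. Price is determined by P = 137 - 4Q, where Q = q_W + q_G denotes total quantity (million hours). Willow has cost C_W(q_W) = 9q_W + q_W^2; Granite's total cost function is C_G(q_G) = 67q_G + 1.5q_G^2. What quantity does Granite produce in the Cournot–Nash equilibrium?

Willow's profit: π_W = (137 - 4Q)q_W - (9q_W + q_W²). Setting ∂π_W/∂q_W = 0: 128 - 10q_W - 4(q_G) = 0.
Granite's first-order condition: 70 - 11q_G - 4(q_W) = 0.
Best responses: q_W = (128 - 4q_G)/10, q_G = (70 - 4q_W)/11.
Substituting one into the other gives q_W = 12 and q_G = 2.

2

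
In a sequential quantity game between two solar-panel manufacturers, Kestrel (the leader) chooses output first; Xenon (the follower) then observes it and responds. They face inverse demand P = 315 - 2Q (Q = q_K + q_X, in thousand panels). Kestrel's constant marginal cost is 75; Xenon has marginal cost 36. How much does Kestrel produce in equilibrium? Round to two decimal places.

50.25

The follower Xenon best-responds to any q_K: π_X = (315 - 2Q)q_X - 36q_X.
∂π_X/∂q_X = 279 - 2q_K - 4q_X = 0 gives the reaction function q_X = (279 - 2q_K)/4.
The leader anticipates this reaction. Substituting into P = 315 - 2Q gives P = 351/2 - q_K, so π_K = (351/2 - q_K)q_K - 75q_K.
Leader FOC: 201/2 - 2q_K = 0, so q_K = 201/4.
Then q_X = (279 - 2·(201/4))/4 = 357/8.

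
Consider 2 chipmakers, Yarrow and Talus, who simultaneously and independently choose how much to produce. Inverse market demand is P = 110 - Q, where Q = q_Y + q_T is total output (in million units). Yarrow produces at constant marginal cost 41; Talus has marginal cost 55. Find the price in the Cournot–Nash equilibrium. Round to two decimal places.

Yarrow's profit: π_Y = (110 - Q)q_Y - (41q_Y). Setting ∂π_Y/∂q_Y = 0: 69 - 2q_Y - (q_T) = 0.
Talus's first-order condition: 55 - 2q_T - (q_Y) = 0.
So q_Y = (69 - q_T)/2 and q_T = (55 - q_Y)/2.
Solving the pair: q_Y = 83/3, q_T = 41/3.
Total output Q = 124/3, so price P = 110 - 124/3 = 206/3.

68.67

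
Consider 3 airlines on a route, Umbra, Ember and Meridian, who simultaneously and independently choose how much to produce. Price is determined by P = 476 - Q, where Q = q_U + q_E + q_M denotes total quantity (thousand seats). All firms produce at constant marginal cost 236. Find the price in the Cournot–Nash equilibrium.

296

Each firm earns π_i = (476 - Q)q_i - 236q_i.
First-order condition (treating rivals' output as given): 240 - 2q_i - Σ_{j≠i} q_j = 0.
By symmetry each firm produces the same amount; substituting Σ_{j≠i} q_j = 2q_i yields q_i = 240/4 = 60.
Total output Q = 180, so price P = 476 - 180 = 296.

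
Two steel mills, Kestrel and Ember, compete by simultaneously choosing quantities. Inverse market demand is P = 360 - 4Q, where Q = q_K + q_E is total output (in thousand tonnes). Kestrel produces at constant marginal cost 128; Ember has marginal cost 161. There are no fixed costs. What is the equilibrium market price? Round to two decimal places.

Kestrel's profit: π_K = (360 - 4Q)q_K - (128q_K). Setting ∂π_K/∂q_K = 0: 232 - 8q_K - 4(q_E) = 0.
Ember's profit: π_E = (360 - 4Q)q_E - (161q_E). Setting ∂π_E/∂q_E = 0: 199 - 8q_E - 4(q_K) = 0.
Best responses: q_K = (232 - 4q_E)/8, q_E = (199 - 4q_K)/8.
Solving the pair: q_K = 265/12, q_E = 83/6.
Total output Q = 431/12, so price P = 360 - 4·(431/12) = 649/3.

216.33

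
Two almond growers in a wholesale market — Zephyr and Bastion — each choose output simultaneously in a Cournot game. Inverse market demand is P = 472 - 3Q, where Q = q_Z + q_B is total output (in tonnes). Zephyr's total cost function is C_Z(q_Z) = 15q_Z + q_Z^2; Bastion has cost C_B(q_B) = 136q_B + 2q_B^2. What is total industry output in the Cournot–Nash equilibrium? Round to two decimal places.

68.72

Zephyr's profit: π_Z = (472 - 3Q)q_Z - (15q_Z + q_Z²). Setting ∂π_Z/∂q_Z = 0: 457 - 8q_Z - 3(q_B) = 0.
Bastion's profit: π_B = (472 - 3Q)q_B - (136q_B + 2q_B²). Setting ∂π_B/∂q_B = 0: 336 - 10q_B - 3(q_Z) = 0.
Best responses: q_Z = (457 - 3q_B)/8, q_B = (336 - 3q_Z)/10.
Solving the pair: q_Z = 50.1690, q_B = 1317/71.
Total output Q = 50.1690 + 1317/71 = 68.7183.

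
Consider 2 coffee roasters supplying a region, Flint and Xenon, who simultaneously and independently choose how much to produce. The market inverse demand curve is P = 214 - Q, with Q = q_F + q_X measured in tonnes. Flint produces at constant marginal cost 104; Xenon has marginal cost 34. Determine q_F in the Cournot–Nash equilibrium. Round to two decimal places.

Flint's profit: π_F = (214 - Q)q_F - (104q_F). Setting ∂π_F/∂q_F = 0: 110 - 2q_F - (q_X) = 0.
Xenon's profit: π_X = (214 - Q)q_X - (34q_X). Setting ∂π_X/∂q_X = 0: 180 - 2q_X - (q_F) = 0.
Best responses: q_F = (110 - q_X)/2, q_X = (180 - q_F)/2.
Solving the pair: q_F = 40/3, q_X = 250/3.

13.33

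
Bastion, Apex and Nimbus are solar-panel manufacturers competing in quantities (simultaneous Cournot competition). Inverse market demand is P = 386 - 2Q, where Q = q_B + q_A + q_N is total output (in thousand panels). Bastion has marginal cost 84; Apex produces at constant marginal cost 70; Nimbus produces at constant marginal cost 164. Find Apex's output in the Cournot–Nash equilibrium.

53

Bastion's profit: π_B = (386 - 2Q)q_B - (84q_B). Setting ∂π_B/∂q_B = 0: 302 - 4q_B - 2(q_A + q_N) = 0.
Apex's first-order condition: 316 - 4q_A - 2(q_B + q_N) = 0.
Nimbus's profit: π_N = (386 - 2Q)q_N - (164q_N). Setting ∂π_N/∂q_N = 0: 222 - 4q_N - 2(q_B + q_A) = 0.
Adding the 3 conditions: 840 − 4Q − 4Q = 0, i.e. Q = 105.
Back-substituting: q_B = (302 − 210)/2 = 46, q_A = (316 − 210)/2 = 53, q_N = (222 − 210)/2 = 6.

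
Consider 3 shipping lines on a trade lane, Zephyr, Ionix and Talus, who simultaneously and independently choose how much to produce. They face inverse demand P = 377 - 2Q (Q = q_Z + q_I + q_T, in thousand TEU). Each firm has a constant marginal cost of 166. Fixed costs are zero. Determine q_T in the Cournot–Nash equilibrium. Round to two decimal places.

26.38

Each firm earns π_i = (377 - 2Q)q_i - 166q_i.
First-order condition (treating rivals' output as given): 211 - 4q_i - 2·Σ_{j≠i} q_j = 0.
By symmetry each firm produces the same amount; substituting Σ_{j≠i} q_j = 2q_i yields q_i = 211/8.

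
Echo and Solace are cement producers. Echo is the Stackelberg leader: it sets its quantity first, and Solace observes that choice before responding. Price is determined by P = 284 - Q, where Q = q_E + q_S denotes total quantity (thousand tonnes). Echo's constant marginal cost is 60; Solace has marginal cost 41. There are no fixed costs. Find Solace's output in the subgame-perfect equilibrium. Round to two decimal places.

Solve by backward induction. Given q_E, the follower Solace maximises π_S = (284 - q_E - q_S)q_S - 41q_S.
Follower FOC: 243 - q_E - 2q_S = 0, so q_S(q_E) = (243 - q_E)/2.
Echo substitutes q_S(q_E) into its own profit: π_E = q_E(284 - q_E - (243 - q_E)/2) - 60q_E = (325/2 - (1/2)q_E)q_E - 60q_E.
Maximising: ∂π_E/∂q_E = 205/2 - q_E = 0, giving q_E = 205/2.
Then q_S = (243 - 205/2)/2 = 281/4.

70.25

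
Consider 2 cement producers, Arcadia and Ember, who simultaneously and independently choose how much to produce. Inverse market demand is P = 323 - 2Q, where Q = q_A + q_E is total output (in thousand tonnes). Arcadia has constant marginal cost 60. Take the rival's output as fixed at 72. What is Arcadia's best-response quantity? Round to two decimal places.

With the rival's output fixed at 72, Arcadia's profit is π_A = (323 - 2·72 - 2q_A)q_A - (60q_A) = (179 - 2q_A)q_A - (60q_A).
∂π_A/∂q_A = 119 - 4q_A = 0, so q_A = 119/4.

29.75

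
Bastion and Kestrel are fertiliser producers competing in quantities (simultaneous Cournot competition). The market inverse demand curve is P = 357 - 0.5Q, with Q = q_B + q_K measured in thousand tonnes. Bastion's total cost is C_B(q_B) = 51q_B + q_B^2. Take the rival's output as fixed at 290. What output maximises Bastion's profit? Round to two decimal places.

53.67

With the rival's output fixed at 290, Bastion's profit is π_B = (357 - (1/2)·290 - (1/2)q_B)q_B - (51q_B + q_B²) = (212 - (1/2)q_B)q_B - (51q_B + q_B²).
∂π_B/∂q_B = 161 - 3q_B = 0, so q_B = 161/3.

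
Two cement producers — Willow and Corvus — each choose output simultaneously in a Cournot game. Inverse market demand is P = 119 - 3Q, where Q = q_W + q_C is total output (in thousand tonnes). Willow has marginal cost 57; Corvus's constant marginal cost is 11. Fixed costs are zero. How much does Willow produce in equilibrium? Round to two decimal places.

Willow's profit: π_W = (119 - 3Q)q_W - (57q_W). Setting ∂π_W/∂q_W = 0: 62 - 6q_W - 3(q_C) = 0.
Corvus's profit: π_C = (119 - 3Q)q_C - (11q_C). Setting ∂π_C/∂q_C = 0: 108 - 6q_C - 3(q_W) = 0.
Best responses: q_W = (62 - 3q_C)/6, q_C = (108 - 3q_W)/6.
Substituting one into the other gives q_W = 16/9 and q_C = 154/9.

1.78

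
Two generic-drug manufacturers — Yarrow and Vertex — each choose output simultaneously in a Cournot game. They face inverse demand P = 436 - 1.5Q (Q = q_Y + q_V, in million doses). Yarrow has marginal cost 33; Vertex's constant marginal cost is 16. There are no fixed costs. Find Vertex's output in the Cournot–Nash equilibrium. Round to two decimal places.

Yarrow's profit: π_Y = (436 - 1.5Q)q_Y - (33q_Y). Setting ∂π_Y/∂q_Y = 0: 403 - 3q_Y - (3/2)(q_V) = 0.
Vertex's profit: π_V = (436 - 1.5Q)q_V - (16q_V). Setting ∂π_V/∂q_V = 0: 420 - 3q_V - (3/2)(q_Y) = 0.
Rearranging gives the reaction functions q_Y = (403 - (3/2)q_V)/3 and q_V = (420 - (3/2)q_Y)/3.
Substituting one into the other gives q_Y = 772/9 and q_V = 874/9.

97.11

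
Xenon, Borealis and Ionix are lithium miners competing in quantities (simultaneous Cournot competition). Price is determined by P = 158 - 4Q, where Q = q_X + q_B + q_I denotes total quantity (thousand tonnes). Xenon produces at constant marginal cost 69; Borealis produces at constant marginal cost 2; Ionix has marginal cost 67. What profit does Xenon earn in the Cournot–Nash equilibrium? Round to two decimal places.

6.25

Xenon's profit: π_X = (158 - 4Q)q_X - (69q_X). Setting ∂π_X/∂q_X = 0: 89 - 8q_X - 4(q_B + q_I) = 0.
Borealis's first-order condition: 156 - 8q_B - 4(q_X + q_I) = 0.
Ionix's first-order condition: 91 - 8q_I - 4(q_X + q_B) = 0.
Adding the 3 first-order conditions: 336 − 16Q = 0, so Q = 21.
Back-substituting: q_X = (89 − 84)/4 = 5/4, q_B = (156 − 84)/4 = 18, q_I = (91 − 84)/4 = 7/4.
Price P = 158 - 4·21 = 74.
Xenon's profit: (74 - 69)·(5/4) = 25/4.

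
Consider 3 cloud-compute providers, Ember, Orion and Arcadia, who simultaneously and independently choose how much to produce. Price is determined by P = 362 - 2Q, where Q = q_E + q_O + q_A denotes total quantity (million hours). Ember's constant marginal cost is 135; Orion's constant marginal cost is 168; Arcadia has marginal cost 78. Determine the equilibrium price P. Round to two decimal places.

Ember's profit: π_E = (362 - 2Q)q_E - (135q_E). Setting ∂π_E/∂q_E = 0: 227 - 4q_E - 2(q_O + q_A) = 0.
Orion's first-order condition: 194 - 4q_O - 2(q_E + q_A) = 0.
Arcadia's first-order condition: 284 - 4q_A - 2(q_E + q_O) = 0.
Summing all 3 equations gives 705 − 8Q = 0, hence Q = 705/8.
Back-substituting: q_E = (227 − 705/4)/2 = 203/8, q_O = (194 − 705/4)/2 = 71/8, q_A = (284 − 705/4)/2 = 431/8.
Total output Q = 705/8, so price P = 362 - 2·(705/8) = 743/4.

185.75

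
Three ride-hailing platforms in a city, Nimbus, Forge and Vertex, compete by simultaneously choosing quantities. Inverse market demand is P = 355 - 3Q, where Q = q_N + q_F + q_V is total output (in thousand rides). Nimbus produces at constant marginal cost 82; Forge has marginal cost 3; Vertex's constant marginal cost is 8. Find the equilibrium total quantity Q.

Nimbus's profit: π_N = (355 - 3Q)q_N - (82q_N). Setting ∂π_N/∂q_N = 0: 273 - 6q_N - 3(q_F + q_V) = 0.
Forge's first-order condition: 352 - 6q_F - 3(q_N + q_V) = 0.
Vertex's profit: π_V = (355 - 3Q)q_V - (8q_V). Setting ∂π_V/∂q_V = 0: 347 - 6q_V - 3(q_N + q_F) = 0.
Adding the 3 conditions: 972 − 6Q − 6Q = 0, i.e. Q = 81.
Back-substituting: q_N = (273 − 243)/3 = 10, q_F = (352 − 243)/3 = 109/3, q_V = (347 − 243)/3 = 104/3.
Total output Q = 10 + 109/3 + 104/3 = 81.

81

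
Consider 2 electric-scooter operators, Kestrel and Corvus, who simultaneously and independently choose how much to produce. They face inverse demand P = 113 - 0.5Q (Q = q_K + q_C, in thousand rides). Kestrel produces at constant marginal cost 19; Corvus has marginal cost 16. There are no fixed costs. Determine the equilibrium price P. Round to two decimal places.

Kestrel's profit: π_K = (113 - 0.5Q)q_K - (19q_K). Setting ∂π_K/∂q_K = 0: 94 - q_K - (1/2)(q_C) = 0.
Corvus's first-order condition: 97 - q_C - (1/2)(q_K) = 0.
So q_K = (94 - (1/2)q_C) and q_C = (97 - (1/2)q_K).
Substituting one into the other gives q_K = 182/3 and q_C = 200/3.
Total output Q = 382/3, so price P = 113 - (1/2)·(382/3) = 148/3.

49.33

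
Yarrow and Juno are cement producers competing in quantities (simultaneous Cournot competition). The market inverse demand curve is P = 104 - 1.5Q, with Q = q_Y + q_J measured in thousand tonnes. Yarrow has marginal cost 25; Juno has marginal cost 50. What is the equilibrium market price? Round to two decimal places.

59.67

Yarrow's profit: π_Y = (104 - 1.5Q)q_Y - (25q_Y). Setting ∂π_Y/∂q_Y = 0: 79 - 3q_Y - (3/2)(q_J) = 0.
Juno's first-order condition: 54 - 3q_J - (3/2)(q_Y) = 0.
So q_Y = (79 - (3/2)q_J)/3 and q_J = (54 - (3/2)q_Y)/3.
Substituting one into the other gives q_Y = 208/9 and q_J = 58/9.
Total output Q = 266/9, so price P = 104 - (3/2)·(266/9) = 179/3.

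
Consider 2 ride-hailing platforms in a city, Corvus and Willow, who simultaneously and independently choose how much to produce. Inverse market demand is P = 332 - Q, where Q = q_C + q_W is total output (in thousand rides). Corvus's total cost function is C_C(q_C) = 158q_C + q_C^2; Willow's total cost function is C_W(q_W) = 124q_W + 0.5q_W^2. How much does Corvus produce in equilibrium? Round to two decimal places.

28.55

Corvus's profit: π_C = (332 - Q)q_C - (158q_C + q_C²). Setting ∂π_C/∂q_C = 0: 174 - 4q_C - (q_W) = 0.
Willow's first-order condition: 208 - 3q_W - (q_C) = 0.
So q_C = (174 - q_W)/4 and q_W = (208 - q_C)/3.
Substituting one into the other gives q_C = 314/11 and q_W = 658/11.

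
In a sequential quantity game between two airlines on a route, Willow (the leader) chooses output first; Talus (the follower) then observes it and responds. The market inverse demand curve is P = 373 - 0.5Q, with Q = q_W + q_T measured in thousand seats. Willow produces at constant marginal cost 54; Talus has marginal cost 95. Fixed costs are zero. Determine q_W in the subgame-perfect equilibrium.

The follower Talus best-responds to any q_W: π_T = (373 - 0.5Q)q_T - 95q_T.
Setting the follower's marginal profit to zero, 278 - (1/2)q_W - q_T = 0, i.e. q_T = (278 - (1/2)q_W).
The leader anticipates this reaction. Substituting into P = 373 - 0.5Q gives P = 234 - (1/4)q_W, so π_W = (234 - (1/4)q_W)q_W - 54q_W.
Leader FOC: 180 - (1/2)q_W = 0, so q_W = 360.
Then q_T = (278 - (1/2)·360) = 98.

360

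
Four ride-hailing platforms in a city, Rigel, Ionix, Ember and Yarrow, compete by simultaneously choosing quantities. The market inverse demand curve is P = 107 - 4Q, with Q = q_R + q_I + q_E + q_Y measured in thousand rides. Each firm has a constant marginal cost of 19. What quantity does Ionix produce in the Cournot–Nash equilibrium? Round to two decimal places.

4.40

Each firm earns π_i = (107 - 4Q)q_i - 19q_i.
Setting ∂π_i/∂q_i = 0 with rivals' quantities fixed: 88 - 8q_i - 4·Σ_{j≠i} q_j = 0.
With identical firms every q_j equals q_i, so Σ_{j≠i} q_j = 3q_i and 88 = 20q_i, giving q_i = 22/5.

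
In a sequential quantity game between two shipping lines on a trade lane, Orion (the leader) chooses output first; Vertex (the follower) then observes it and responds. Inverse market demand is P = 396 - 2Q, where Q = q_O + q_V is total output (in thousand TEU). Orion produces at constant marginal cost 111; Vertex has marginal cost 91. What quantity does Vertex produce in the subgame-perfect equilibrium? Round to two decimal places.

The follower Vertex best-responds to any q_O: π_V = (396 - 2Q)q_V - 91q_V.
Setting the follower's marginal profit to zero, 305 - 2q_O - 4q_V = 0, i.e. q_V = (305 - 2q_O)/4.
Orion substitutes q_V(q_O) into its own profit: π_O = q_O(396 - 2q_O - (305 - 2q_O)/2) - 111q_O = (487/2 - q_O)q_O - 111q_O.
Leader FOC: 265/2 - 2q_O = 0, so q_O = 265/4.
Then q_V = (305 - 2·(265/4))/4 = 345/8.

43.13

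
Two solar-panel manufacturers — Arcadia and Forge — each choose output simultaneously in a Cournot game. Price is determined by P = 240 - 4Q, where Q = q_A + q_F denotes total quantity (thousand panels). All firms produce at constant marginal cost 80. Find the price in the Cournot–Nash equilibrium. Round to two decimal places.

A representative firm's profit is π_i = q_i(240 - 4Q) - 80q_i.
Setting ∂π_i/∂q_i = 0 with rivals' quantities fixed: 160 - 8q_i - 4q_j = 0.
By symmetry each firm produces the same amount; substituting q_j = q_i yields q_i = 160/12 = 40/3.
Total output Q = 80/3, so price P = 240 - 4·(80/3) = 400/3.

133.33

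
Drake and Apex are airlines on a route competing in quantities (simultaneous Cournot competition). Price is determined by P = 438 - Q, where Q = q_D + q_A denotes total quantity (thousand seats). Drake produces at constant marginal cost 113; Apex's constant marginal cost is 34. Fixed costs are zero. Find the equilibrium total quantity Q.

243

Drake's profit: π_D = (438 - Q)q_D - (113q_D). Setting ∂π_D/∂q_D = 0: 325 - 2q_D - (q_A) = 0.
Apex's first-order condition: 404 - 2q_A - (q_D) = 0.
Best responses: q_D = (325 - q_A)/2, q_A = (404 - q_D)/2.
Solving the pair: q_D = 82, q_A = 161.
Total output Q = 82 + 161 = 243.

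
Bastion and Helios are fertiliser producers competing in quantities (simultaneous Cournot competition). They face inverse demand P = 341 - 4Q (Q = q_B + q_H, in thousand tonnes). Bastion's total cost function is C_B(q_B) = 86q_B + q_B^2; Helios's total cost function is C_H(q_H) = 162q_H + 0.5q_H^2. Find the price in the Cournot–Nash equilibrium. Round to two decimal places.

214.03

Bastion's profit: π_B = (341 - 4Q)q_B - (86q_B + q_B²). Setting ∂π_B/∂q_B = 0: 255 - 10q_B - 4(q_H) = 0.
Helios's profit: π_H = (341 - 4Q)q_H - (162q_H + (1/2)q_H²). Setting ∂π_H/∂q_H = 0: 179 - 9q_H - 4(q_B) = 0.
Best responses: q_B = (255 - 4q_H)/10, q_H = (179 - 4q_B)/9.
Substituting one into the other gives q_B = 1579/74 and q_H = 385/37.
Total output Q = 31.7432, so price P = 341 - 4·31.7432 = 214.0270.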